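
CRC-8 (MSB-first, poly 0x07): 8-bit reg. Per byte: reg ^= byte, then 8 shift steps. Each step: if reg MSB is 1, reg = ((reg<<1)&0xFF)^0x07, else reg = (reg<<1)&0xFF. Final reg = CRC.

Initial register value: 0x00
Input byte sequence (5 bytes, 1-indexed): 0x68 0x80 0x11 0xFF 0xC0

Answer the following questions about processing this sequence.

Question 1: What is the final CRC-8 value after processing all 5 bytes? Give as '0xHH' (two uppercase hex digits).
Answer: 0xD4

Derivation:
After byte 1 (0x68): reg=0x1F
After byte 2 (0x80): reg=0xD4
After byte 3 (0x11): reg=0x55
After byte 4 (0xFF): reg=0x5F
After byte 5 (0xC0): reg=0xD4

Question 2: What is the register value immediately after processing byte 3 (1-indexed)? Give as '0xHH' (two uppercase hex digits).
After byte 1 (0x68): reg=0x1F
After byte 2 (0x80): reg=0xD4
After byte 3 (0x11): reg=0x55

Answer: 0x55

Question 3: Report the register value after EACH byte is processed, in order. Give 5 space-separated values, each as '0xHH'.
0x1F 0xD4 0x55 0x5F 0xD4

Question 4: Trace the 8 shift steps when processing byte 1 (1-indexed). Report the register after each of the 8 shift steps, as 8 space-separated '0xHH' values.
Answer: 0xD0 0xA7 0x49 0x92 0x23 0x46 0x8C 0x1F

Derivation:
Register before byte 1: 0x00
After XOR with byte 0x68: 0x68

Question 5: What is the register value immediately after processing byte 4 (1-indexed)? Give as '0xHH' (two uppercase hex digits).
Answer: 0x5F

Derivation:
After byte 1 (0x68): reg=0x1F
After byte 2 (0x80): reg=0xD4
After byte 3 (0x11): reg=0x55
After byte 4 (0xFF): reg=0x5F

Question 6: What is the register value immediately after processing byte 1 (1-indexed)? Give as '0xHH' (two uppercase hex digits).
After byte 1 (0x68): reg=0x1F

Answer: 0x1F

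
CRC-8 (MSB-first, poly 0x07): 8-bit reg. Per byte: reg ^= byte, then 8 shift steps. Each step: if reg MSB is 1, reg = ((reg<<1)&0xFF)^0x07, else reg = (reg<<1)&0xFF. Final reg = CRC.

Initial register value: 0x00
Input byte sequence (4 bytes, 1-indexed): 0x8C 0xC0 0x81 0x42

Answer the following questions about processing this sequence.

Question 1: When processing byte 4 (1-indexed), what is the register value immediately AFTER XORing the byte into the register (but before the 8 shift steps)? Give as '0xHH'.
Answer: 0xD0

Derivation:
Register before byte 4: 0x92
Byte 4: 0x42
0x92 XOR 0x42 = 0xD0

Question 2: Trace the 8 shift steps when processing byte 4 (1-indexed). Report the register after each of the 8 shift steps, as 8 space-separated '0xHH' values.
After byte 1 (0x8C): reg=0xAD
After byte 2 (0xC0): reg=0x04
After byte 3 (0x81): reg=0x92
Register before byte 4: 0x92
After XOR with byte 0x42: 0xD0

Answer: 0xA7 0x49 0x92 0x23 0x46 0x8C 0x1F 0x3E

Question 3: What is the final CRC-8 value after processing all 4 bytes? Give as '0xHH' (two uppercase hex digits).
Answer: 0x3E

Derivation:
After byte 1 (0x8C): reg=0xAD
After byte 2 (0xC0): reg=0x04
After byte 3 (0x81): reg=0x92
After byte 4 (0x42): reg=0x3E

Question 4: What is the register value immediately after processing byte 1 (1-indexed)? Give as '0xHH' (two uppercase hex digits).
After byte 1 (0x8C): reg=0xAD

Answer: 0xAD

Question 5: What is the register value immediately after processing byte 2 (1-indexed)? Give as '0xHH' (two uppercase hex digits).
Answer: 0x04

Derivation:
After byte 1 (0x8C): reg=0xAD
After byte 2 (0xC0): reg=0x04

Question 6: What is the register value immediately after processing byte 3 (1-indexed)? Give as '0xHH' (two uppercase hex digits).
After byte 1 (0x8C): reg=0xAD
After byte 2 (0xC0): reg=0x04
After byte 3 (0x81): reg=0x92

Answer: 0x92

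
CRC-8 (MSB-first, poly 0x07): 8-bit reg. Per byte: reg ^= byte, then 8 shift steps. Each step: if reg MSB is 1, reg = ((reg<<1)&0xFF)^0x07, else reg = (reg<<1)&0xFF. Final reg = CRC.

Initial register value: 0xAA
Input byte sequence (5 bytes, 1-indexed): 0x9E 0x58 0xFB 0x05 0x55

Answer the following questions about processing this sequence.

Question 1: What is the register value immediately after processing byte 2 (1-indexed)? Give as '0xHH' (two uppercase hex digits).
Answer: 0x22

Derivation:
After byte 1 (0x9E): reg=0x8C
After byte 2 (0x58): reg=0x22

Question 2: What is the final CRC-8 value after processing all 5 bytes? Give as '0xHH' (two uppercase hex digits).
After byte 1 (0x9E): reg=0x8C
After byte 2 (0x58): reg=0x22
After byte 3 (0xFB): reg=0x01
After byte 4 (0x05): reg=0x1C
After byte 5 (0x55): reg=0xF8

Answer: 0xF8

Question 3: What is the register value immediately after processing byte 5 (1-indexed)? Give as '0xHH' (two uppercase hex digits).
After byte 1 (0x9E): reg=0x8C
After byte 2 (0x58): reg=0x22
After byte 3 (0xFB): reg=0x01
After byte 4 (0x05): reg=0x1C
After byte 5 (0x55): reg=0xF8

Answer: 0xF8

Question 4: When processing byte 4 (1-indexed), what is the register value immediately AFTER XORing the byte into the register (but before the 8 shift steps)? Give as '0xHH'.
Answer: 0x04

Derivation:
Register before byte 4: 0x01
Byte 4: 0x05
0x01 XOR 0x05 = 0x04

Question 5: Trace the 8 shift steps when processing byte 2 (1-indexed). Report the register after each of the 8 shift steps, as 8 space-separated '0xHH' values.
Answer: 0xAF 0x59 0xB2 0x63 0xC6 0x8B 0x11 0x22

Derivation:
After byte 1 (0x9E): reg=0x8C
Register before byte 2: 0x8C
After XOR with byte 0x58: 0xD4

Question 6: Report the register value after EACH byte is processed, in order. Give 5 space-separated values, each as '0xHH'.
0x8C 0x22 0x01 0x1C 0xF8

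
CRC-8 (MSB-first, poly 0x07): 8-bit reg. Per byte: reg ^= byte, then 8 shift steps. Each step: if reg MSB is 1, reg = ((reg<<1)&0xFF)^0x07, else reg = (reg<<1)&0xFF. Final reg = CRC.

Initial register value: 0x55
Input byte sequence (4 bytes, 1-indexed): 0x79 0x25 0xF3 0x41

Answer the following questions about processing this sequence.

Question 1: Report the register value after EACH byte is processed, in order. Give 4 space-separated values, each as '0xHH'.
0xC4 0xA9 0x81 0x4E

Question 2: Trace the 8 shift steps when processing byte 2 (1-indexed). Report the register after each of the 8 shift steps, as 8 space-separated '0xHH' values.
After byte 1 (0x79): reg=0xC4
Register before byte 2: 0xC4
After XOR with byte 0x25: 0xE1

Answer: 0xC5 0x8D 0x1D 0x3A 0x74 0xE8 0xD7 0xA9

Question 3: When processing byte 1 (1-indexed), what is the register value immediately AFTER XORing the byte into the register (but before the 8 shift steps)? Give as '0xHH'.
Answer: 0x2C

Derivation:
Register before byte 1: 0x55
Byte 1: 0x79
0x55 XOR 0x79 = 0x2C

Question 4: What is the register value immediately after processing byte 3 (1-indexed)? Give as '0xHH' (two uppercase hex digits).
Answer: 0x81

Derivation:
After byte 1 (0x79): reg=0xC4
After byte 2 (0x25): reg=0xA9
After byte 3 (0xF3): reg=0x81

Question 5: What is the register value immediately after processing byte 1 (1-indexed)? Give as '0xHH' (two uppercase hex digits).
After byte 1 (0x79): reg=0xC4

Answer: 0xC4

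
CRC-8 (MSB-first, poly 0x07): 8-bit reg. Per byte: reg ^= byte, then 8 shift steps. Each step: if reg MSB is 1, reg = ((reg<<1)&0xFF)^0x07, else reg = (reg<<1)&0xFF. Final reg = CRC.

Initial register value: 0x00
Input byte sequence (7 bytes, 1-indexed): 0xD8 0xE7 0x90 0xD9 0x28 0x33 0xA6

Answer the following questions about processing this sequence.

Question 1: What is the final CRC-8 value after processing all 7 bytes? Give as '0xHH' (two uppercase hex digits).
After byte 1 (0xD8): reg=0x06
After byte 2 (0xE7): reg=0xA9
After byte 3 (0x90): reg=0xAF
After byte 4 (0xD9): reg=0x45
After byte 5 (0x28): reg=0x04
After byte 6 (0x33): reg=0x85
After byte 7 (0xA6): reg=0xE9

Answer: 0xE9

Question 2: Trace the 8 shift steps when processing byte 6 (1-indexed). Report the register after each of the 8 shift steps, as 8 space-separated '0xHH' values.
After byte 1 (0xD8): reg=0x06
After byte 2 (0xE7): reg=0xA9
After byte 3 (0x90): reg=0xAF
After byte 4 (0xD9): reg=0x45
After byte 5 (0x28): reg=0x04
Register before byte 6: 0x04
After XOR with byte 0x33: 0x37

Answer: 0x6E 0xDC 0xBF 0x79 0xF2 0xE3 0xC1 0x85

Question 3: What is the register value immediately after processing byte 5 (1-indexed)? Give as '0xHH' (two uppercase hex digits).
Answer: 0x04

Derivation:
After byte 1 (0xD8): reg=0x06
After byte 2 (0xE7): reg=0xA9
After byte 3 (0x90): reg=0xAF
After byte 4 (0xD9): reg=0x45
After byte 5 (0x28): reg=0x04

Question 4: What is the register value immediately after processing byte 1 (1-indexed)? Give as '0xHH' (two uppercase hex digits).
Answer: 0x06

Derivation:
After byte 1 (0xD8): reg=0x06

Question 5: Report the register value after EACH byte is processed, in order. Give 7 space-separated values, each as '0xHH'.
0x06 0xA9 0xAF 0x45 0x04 0x85 0xE9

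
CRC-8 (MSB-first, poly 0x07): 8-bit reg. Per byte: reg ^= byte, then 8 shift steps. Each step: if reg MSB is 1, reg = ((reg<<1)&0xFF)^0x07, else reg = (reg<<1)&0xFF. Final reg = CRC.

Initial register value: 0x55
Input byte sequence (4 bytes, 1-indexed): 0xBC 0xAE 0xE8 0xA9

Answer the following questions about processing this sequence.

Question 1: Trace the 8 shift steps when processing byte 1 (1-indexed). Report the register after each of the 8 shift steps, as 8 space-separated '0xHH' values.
Answer: 0xD5 0xAD 0x5D 0xBA 0x73 0xE6 0xCB 0x91

Derivation:
Register before byte 1: 0x55
After XOR with byte 0xBC: 0xE9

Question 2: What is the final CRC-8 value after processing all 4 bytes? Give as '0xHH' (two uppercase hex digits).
After byte 1 (0xBC): reg=0x91
After byte 2 (0xAE): reg=0xBD
After byte 3 (0xE8): reg=0xAC
After byte 4 (0xA9): reg=0x1B

Answer: 0x1B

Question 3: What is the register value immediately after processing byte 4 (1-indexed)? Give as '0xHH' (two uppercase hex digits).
After byte 1 (0xBC): reg=0x91
After byte 2 (0xAE): reg=0xBD
After byte 3 (0xE8): reg=0xAC
After byte 4 (0xA9): reg=0x1B

Answer: 0x1B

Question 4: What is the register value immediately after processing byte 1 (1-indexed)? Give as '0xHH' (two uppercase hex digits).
After byte 1 (0xBC): reg=0x91

Answer: 0x91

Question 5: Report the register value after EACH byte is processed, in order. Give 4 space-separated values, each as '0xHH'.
0x91 0xBD 0xAC 0x1B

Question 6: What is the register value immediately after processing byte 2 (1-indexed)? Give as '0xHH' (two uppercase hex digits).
Answer: 0xBD

Derivation:
After byte 1 (0xBC): reg=0x91
After byte 2 (0xAE): reg=0xBD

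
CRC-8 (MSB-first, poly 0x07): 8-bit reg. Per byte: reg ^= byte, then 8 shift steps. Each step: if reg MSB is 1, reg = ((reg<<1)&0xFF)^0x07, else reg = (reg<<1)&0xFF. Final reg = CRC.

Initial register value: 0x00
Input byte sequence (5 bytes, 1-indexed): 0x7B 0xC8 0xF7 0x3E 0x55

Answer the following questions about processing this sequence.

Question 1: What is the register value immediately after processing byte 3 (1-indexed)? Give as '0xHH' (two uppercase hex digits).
After byte 1 (0x7B): reg=0x66
After byte 2 (0xC8): reg=0x43
After byte 3 (0xF7): reg=0x05

Answer: 0x05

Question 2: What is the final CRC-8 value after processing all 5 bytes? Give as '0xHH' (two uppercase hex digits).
Answer: 0xC2

Derivation:
After byte 1 (0x7B): reg=0x66
After byte 2 (0xC8): reg=0x43
After byte 3 (0xF7): reg=0x05
After byte 4 (0x3E): reg=0xA1
After byte 5 (0x55): reg=0xC2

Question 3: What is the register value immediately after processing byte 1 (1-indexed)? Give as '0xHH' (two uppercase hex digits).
Answer: 0x66

Derivation:
After byte 1 (0x7B): reg=0x66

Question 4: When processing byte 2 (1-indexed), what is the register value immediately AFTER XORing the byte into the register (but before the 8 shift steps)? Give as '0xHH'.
Register before byte 2: 0x66
Byte 2: 0xC8
0x66 XOR 0xC8 = 0xAE

Answer: 0xAE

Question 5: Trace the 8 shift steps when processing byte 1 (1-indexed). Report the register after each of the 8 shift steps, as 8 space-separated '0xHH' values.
Register before byte 1: 0x00
After XOR with byte 0x7B: 0x7B

Answer: 0xF6 0xEB 0xD1 0xA5 0x4D 0x9A 0x33 0x66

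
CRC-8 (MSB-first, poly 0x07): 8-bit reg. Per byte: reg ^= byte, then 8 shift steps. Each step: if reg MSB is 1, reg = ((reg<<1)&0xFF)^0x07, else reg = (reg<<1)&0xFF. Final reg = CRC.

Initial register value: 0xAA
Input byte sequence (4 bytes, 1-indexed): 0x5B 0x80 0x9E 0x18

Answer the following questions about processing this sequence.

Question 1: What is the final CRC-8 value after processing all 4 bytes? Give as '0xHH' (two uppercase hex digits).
After byte 1 (0x5B): reg=0xD9
After byte 2 (0x80): reg=0x88
After byte 3 (0x9E): reg=0x62
After byte 4 (0x18): reg=0x61

Answer: 0x61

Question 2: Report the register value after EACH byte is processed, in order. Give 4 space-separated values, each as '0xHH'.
0xD9 0x88 0x62 0x61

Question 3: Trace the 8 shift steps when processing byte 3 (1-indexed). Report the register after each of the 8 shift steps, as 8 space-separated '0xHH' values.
Answer: 0x2C 0x58 0xB0 0x67 0xCE 0x9B 0x31 0x62

Derivation:
After byte 1 (0x5B): reg=0xD9
After byte 2 (0x80): reg=0x88
Register before byte 3: 0x88
After XOR with byte 0x9E: 0x16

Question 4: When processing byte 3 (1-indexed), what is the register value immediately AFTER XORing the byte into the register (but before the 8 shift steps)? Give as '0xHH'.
Answer: 0x16

Derivation:
Register before byte 3: 0x88
Byte 3: 0x9E
0x88 XOR 0x9E = 0x16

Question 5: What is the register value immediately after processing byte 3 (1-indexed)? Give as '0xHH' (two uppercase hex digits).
After byte 1 (0x5B): reg=0xD9
After byte 2 (0x80): reg=0x88
After byte 3 (0x9E): reg=0x62

Answer: 0x62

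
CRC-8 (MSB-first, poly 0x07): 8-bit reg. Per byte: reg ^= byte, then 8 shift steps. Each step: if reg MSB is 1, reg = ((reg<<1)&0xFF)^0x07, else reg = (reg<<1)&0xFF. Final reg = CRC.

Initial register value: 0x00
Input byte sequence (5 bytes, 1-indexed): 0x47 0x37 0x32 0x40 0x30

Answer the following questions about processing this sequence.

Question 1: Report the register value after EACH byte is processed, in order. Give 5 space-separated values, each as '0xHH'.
0xD2 0xB5 0x9C 0x1A 0xD6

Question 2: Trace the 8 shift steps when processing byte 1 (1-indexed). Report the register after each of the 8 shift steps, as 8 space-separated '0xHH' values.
Register before byte 1: 0x00
After XOR with byte 0x47: 0x47

Answer: 0x8E 0x1B 0x36 0x6C 0xD8 0xB7 0x69 0xD2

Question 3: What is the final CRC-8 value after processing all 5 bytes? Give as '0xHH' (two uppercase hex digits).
Answer: 0xD6

Derivation:
After byte 1 (0x47): reg=0xD2
After byte 2 (0x37): reg=0xB5
After byte 3 (0x32): reg=0x9C
After byte 4 (0x40): reg=0x1A
After byte 5 (0x30): reg=0xD6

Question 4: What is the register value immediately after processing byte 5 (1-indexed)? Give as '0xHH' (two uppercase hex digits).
After byte 1 (0x47): reg=0xD2
After byte 2 (0x37): reg=0xB5
After byte 3 (0x32): reg=0x9C
After byte 4 (0x40): reg=0x1A
After byte 5 (0x30): reg=0xD6

Answer: 0xD6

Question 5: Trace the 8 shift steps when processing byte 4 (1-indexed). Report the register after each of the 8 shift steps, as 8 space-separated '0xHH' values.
Answer: 0xBF 0x79 0xF2 0xE3 0xC1 0x85 0x0D 0x1A

Derivation:
After byte 1 (0x47): reg=0xD2
After byte 2 (0x37): reg=0xB5
After byte 3 (0x32): reg=0x9C
Register before byte 4: 0x9C
After XOR with byte 0x40: 0xDC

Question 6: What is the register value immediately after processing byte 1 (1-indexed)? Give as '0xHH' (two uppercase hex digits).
After byte 1 (0x47): reg=0xD2

Answer: 0xD2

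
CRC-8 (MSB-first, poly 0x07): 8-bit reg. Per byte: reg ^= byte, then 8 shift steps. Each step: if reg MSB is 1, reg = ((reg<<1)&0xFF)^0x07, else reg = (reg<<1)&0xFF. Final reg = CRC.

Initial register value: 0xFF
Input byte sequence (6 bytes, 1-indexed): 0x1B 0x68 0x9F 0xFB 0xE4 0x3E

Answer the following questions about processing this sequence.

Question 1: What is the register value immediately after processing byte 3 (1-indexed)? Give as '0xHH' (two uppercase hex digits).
After byte 1 (0x1B): reg=0xB2
After byte 2 (0x68): reg=0x08
After byte 3 (0x9F): reg=0xEC

Answer: 0xEC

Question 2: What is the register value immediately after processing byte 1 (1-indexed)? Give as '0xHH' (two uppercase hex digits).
Answer: 0xB2

Derivation:
After byte 1 (0x1B): reg=0xB2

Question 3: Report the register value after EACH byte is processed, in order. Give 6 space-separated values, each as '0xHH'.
0xB2 0x08 0xEC 0x65 0x8E 0x19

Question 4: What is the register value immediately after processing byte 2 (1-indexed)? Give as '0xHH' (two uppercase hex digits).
After byte 1 (0x1B): reg=0xB2
After byte 2 (0x68): reg=0x08

Answer: 0x08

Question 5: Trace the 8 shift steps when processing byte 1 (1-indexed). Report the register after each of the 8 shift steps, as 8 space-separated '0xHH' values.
Answer: 0xCF 0x99 0x35 0x6A 0xD4 0xAF 0x59 0xB2

Derivation:
Register before byte 1: 0xFF
After XOR with byte 0x1B: 0xE4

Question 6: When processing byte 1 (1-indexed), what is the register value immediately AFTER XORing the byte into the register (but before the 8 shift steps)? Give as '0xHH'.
Answer: 0xE4

Derivation:
Register before byte 1: 0xFF
Byte 1: 0x1B
0xFF XOR 0x1B = 0xE4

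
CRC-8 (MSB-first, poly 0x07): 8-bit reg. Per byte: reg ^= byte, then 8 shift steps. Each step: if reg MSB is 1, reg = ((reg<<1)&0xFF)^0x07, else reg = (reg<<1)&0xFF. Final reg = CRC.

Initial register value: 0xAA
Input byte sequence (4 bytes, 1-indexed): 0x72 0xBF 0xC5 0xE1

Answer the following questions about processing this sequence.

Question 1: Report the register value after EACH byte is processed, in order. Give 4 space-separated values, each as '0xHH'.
0x06 0x26 0xA7 0xD5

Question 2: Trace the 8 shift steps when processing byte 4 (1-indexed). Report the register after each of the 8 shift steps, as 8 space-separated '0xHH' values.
After byte 1 (0x72): reg=0x06
After byte 2 (0xBF): reg=0x26
After byte 3 (0xC5): reg=0xA7
Register before byte 4: 0xA7
After XOR with byte 0xE1: 0x46

Answer: 0x8C 0x1F 0x3E 0x7C 0xF8 0xF7 0xE9 0xD5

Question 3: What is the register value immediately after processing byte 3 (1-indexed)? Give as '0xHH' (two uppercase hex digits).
After byte 1 (0x72): reg=0x06
After byte 2 (0xBF): reg=0x26
After byte 3 (0xC5): reg=0xA7

Answer: 0xA7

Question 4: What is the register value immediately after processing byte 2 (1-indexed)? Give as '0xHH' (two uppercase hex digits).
After byte 1 (0x72): reg=0x06
After byte 2 (0xBF): reg=0x26

Answer: 0x26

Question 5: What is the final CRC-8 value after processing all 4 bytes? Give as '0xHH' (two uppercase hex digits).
After byte 1 (0x72): reg=0x06
After byte 2 (0xBF): reg=0x26
After byte 3 (0xC5): reg=0xA7
After byte 4 (0xE1): reg=0xD5

Answer: 0xD5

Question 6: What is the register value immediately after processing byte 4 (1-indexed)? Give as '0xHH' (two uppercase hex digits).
Answer: 0xD5

Derivation:
After byte 1 (0x72): reg=0x06
After byte 2 (0xBF): reg=0x26
After byte 3 (0xC5): reg=0xA7
After byte 4 (0xE1): reg=0xD5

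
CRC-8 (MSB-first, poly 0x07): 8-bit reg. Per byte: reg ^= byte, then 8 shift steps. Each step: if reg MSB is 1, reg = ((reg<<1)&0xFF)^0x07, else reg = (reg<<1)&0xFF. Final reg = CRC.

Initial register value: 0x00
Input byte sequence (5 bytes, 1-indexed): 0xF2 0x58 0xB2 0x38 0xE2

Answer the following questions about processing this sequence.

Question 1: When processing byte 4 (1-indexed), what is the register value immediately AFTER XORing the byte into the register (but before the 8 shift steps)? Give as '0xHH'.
Register before byte 4: 0x09
Byte 4: 0x38
0x09 XOR 0x38 = 0x31

Answer: 0x31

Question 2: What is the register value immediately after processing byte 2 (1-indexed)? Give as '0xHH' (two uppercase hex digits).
After byte 1 (0xF2): reg=0xD0
After byte 2 (0x58): reg=0xB1

Answer: 0xB1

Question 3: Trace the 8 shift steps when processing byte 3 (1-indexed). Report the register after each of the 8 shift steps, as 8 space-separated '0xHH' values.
Answer: 0x06 0x0C 0x18 0x30 0x60 0xC0 0x87 0x09

Derivation:
After byte 1 (0xF2): reg=0xD0
After byte 2 (0x58): reg=0xB1
Register before byte 3: 0xB1
After XOR with byte 0xB2: 0x03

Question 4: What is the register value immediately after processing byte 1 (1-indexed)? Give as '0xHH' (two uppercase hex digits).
After byte 1 (0xF2): reg=0xD0

Answer: 0xD0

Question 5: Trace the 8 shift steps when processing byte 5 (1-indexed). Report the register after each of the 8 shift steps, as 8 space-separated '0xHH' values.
Answer: 0xEA 0xD3 0xA1 0x45 0x8A 0x13 0x26 0x4C

Derivation:
After byte 1 (0xF2): reg=0xD0
After byte 2 (0x58): reg=0xB1
After byte 3 (0xB2): reg=0x09
After byte 4 (0x38): reg=0x97
Register before byte 5: 0x97
After XOR with byte 0xE2: 0x75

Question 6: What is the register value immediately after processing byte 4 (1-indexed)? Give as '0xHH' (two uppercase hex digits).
After byte 1 (0xF2): reg=0xD0
After byte 2 (0x58): reg=0xB1
After byte 3 (0xB2): reg=0x09
After byte 4 (0x38): reg=0x97

Answer: 0x97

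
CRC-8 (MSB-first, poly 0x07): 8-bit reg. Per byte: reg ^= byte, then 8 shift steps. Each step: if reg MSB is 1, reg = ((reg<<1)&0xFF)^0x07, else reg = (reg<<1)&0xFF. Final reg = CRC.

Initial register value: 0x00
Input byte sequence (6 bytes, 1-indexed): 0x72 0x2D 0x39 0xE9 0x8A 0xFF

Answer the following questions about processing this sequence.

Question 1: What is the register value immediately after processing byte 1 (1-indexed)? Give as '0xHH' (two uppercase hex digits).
Answer: 0x59

Derivation:
After byte 1 (0x72): reg=0x59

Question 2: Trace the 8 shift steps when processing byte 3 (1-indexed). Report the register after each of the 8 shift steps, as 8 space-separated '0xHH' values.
After byte 1 (0x72): reg=0x59
After byte 2 (0x2D): reg=0x4B
Register before byte 3: 0x4B
After XOR with byte 0x39: 0x72

Answer: 0xE4 0xCF 0x99 0x35 0x6A 0xD4 0xAF 0x59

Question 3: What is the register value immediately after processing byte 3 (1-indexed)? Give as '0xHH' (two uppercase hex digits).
Answer: 0x59

Derivation:
After byte 1 (0x72): reg=0x59
After byte 2 (0x2D): reg=0x4B
After byte 3 (0x39): reg=0x59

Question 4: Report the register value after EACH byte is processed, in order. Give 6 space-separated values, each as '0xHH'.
0x59 0x4B 0x59 0x19 0xF0 0x2D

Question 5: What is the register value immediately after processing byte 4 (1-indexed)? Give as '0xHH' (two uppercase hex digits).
Answer: 0x19

Derivation:
After byte 1 (0x72): reg=0x59
After byte 2 (0x2D): reg=0x4B
After byte 3 (0x39): reg=0x59
After byte 4 (0xE9): reg=0x19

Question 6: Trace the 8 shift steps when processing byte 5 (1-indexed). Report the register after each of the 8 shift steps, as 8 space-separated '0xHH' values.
After byte 1 (0x72): reg=0x59
After byte 2 (0x2D): reg=0x4B
After byte 3 (0x39): reg=0x59
After byte 4 (0xE9): reg=0x19
Register before byte 5: 0x19
After XOR with byte 0x8A: 0x93

Answer: 0x21 0x42 0x84 0x0F 0x1E 0x3C 0x78 0xF0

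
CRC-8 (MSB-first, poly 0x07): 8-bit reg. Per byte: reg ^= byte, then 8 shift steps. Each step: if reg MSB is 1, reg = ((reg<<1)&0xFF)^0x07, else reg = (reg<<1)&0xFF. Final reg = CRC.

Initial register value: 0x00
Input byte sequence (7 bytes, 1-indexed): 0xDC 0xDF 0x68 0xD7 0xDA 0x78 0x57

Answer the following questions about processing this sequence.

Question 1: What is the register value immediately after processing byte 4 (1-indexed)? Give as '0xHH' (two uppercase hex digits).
After byte 1 (0xDC): reg=0x1A
After byte 2 (0xDF): reg=0x55
After byte 3 (0x68): reg=0xB3
After byte 4 (0xD7): reg=0x3B

Answer: 0x3B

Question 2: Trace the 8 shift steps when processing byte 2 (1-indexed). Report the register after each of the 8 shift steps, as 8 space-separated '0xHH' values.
After byte 1 (0xDC): reg=0x1A
Register before byte 2: 0x1A
After XOR with byte 0xDF: 0xC5

Answer: 0x8D 0x1D 0x3A 0x74 0xE8 0xD7 0xA9 0x55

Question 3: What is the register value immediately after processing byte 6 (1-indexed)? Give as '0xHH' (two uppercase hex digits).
Answer: 0x39

Derivation:
After byte 1 (0xDC): reg=0x1A
After byte 2 (0xDF): reg=0x55
After byte 3 (0x68): reg=0xB3
After byte 4 (0xD7): reg=0x3B
After byte 5 (0xDA): reg=0xA9
After byte 6 (0x78): reg=0x39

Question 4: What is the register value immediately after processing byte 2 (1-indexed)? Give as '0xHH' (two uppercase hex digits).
After byte 1 (0xDC): reg=0x1A
After byte 2 (0xDF): reg=0x55

Answer: 0x55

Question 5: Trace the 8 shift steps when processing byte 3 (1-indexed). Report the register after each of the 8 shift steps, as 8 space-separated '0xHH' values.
Answer: 0x7A 0xF4 0xEF 0xD9 0xB5 0x6D 0xDA 0xB3

Derivation:
After byte 1 (0xDC): reg=0x1A
After byte 2 (0xDF): reg=0x55
Register before byte 3: 0x55
After XOR with byte 0x68: 0x3D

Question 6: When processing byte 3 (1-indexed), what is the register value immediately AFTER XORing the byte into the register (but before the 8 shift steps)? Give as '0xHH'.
Register before byte 3: 0x55
Byte 3: 0x68
0x55 XOR 0x68 = 0x3D

Answer: 0x3D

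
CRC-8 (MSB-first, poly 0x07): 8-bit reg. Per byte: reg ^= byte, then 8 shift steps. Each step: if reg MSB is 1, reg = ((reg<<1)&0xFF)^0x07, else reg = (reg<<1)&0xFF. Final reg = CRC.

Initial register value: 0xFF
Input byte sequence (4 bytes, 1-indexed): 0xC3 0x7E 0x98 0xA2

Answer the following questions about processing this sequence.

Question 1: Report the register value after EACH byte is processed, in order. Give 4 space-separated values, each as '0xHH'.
0xB4 0x78 0xAE 0x24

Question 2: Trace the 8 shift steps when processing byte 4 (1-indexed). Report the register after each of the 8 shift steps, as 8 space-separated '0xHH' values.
Answer: 0x18 0x30 0x60 0xC0 0x87 0x09 0x12 0x24

Derivation:
After byte 1 (0xC3): reg=0xB4
After byte 2 (0x7E): reg=0x78
After byte 3 (0x98): reg=0xAE
Register before byte 4: 0xAE
After XOR with byte 0xA2: 0x0C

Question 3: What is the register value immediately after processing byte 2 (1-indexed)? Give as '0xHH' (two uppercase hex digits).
Answer: 0x78

Derivation:
After byte 1 (0xC3): reg=0xB4
After byte 2 (0x7E): reg=0x78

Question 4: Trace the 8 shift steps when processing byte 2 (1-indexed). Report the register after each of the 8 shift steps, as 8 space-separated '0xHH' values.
Answer: 0x93 0x21 0x42 0x84 0x0F 0x1E 0x3C 0x78

Derivation:
After byte 1 (0xC3): reg=0xB4
Register before byte 2: 0xB4
After XOR with byte 0x7E: 0xCA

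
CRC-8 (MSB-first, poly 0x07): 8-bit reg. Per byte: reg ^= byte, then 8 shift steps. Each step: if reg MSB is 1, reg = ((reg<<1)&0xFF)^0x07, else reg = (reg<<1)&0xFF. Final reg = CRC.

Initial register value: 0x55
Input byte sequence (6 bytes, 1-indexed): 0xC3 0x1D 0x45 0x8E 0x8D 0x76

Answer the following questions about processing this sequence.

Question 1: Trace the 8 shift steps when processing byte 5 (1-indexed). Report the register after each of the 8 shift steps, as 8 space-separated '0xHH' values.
After byte 1 (0xC3): reg=0xEB
After byte 2 (0x1D): reg=0xCC
After byte 3 (0x45): reg=0xB6
After byte 4 (0x8E): reg=0xA8
Register before byte 5: 0xA8
After XOR with byte 0x8D: 0x25

Answer: 0x4A 0x94 0x2F 0x5E 0xBC 0x7F 0xFE 0xFB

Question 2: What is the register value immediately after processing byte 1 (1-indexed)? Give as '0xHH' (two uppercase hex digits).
Answer: 0xEB

Derivation:
After byte 1 (0xC3): reg=0xEB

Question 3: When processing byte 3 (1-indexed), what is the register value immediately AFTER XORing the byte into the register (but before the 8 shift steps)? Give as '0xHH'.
Register before byte 3: 0xCC
Byte 3: 0x45
0xCC XOR 0x45 = 0x89

Answer: 0x89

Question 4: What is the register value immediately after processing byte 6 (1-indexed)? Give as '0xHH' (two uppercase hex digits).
Answer: 0xAA

Derivation:
After byte 1 (0xC3): reg=0xEB
After byte 2 (0x1D): reg=0xCC
After byte 3 (0x45): reg=0xB6
After byte 4 (0x8E): reg=0xA8
After byte 5 (0x8D): reg=0xFB
After byte 6 (0x76): reg=0xAA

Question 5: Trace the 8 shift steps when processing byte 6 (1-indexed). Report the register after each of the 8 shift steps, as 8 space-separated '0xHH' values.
Answer: 0x1D 0x3A 0x74 0xE8 0xD7 0xA9 0x55 0xAA

Derivation:
After byte 1 (0xC3): reg=0xEB
After byte 2 (0x1D): reg=0xCC
After byte 3 (0x45): reg=0xB6
After byte 4 (0x8E): reg=0xA8
After byte 5 (0x8D): reg=0xFB
Register before byte 6: 0xFB
After XOR with byte 0x76: 0x8D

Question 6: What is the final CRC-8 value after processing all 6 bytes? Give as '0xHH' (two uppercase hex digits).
After byte 1 (0xC3): reg=0xEB
After byte 2 (0x1D): reg=0xCC
After byte 3 (0x45): reg=0xB6
After byte 4 (0x8E): reg=0xA8
After byte 5 (0x8D): reg=0xFB
After byte 6 (0x76): reg=0xAA

Answer: 0xAA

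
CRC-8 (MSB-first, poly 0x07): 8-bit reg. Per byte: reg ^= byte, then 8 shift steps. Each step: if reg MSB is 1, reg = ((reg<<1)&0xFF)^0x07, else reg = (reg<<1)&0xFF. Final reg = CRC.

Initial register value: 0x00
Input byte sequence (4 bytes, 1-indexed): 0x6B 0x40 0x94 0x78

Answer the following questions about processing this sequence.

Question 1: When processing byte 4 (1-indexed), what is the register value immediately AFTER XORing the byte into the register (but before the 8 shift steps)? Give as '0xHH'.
Register before byte 4: 0x97
Byte 4: 0x78
0x97 XOR 0x78 = 0xEF

Answer: 0xEF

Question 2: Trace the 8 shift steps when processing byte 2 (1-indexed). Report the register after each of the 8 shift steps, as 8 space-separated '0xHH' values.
Answer: 0xAC 0x5F 0xBE 0x7B 0xF6 0xEB 0xD1 0xA5

Derivation:
After byte 1 (0x6B): reg=0x16
Register before byte 2: 0x16
After XOR with byte 0x40: 0x56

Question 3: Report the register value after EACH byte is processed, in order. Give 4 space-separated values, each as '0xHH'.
0x16 0xA5 0x97 0x83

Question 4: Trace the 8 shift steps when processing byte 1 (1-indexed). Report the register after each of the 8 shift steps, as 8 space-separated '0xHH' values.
Answer: 0xD6 0xAB 0x51 0xA2 0x43 0x86 0x0B 0x16

Derivation:
Register before byte 1: 0x00
After XOR with byte 0x6B: 0x6B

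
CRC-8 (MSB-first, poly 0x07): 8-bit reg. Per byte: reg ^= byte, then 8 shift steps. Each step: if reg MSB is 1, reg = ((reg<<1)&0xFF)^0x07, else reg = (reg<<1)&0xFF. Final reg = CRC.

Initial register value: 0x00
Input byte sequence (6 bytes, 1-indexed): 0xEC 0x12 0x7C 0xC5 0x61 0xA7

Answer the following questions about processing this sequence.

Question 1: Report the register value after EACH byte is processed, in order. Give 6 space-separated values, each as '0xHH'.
0x8A 0xC1 0x3A 0xF3 0xF7 0xB7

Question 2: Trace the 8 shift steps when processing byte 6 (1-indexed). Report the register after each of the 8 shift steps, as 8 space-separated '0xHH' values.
Answer: 0xA0 0x47 0x8E 0x1B 0x36 0x6C 0xD8 0xB7

Derivation:
After byte 1 (0xEC): reg=0x8A
After byte 2 (0x12): reg=0xC1
After byte 3 (0x7C): reg=0x3A
After byte 4 (0xC5): reg=0xF3
After byte 5 (0x61): reg=0xF7
Register before byte 6: 0xF7
After XOR with byte 0xA7: 0x50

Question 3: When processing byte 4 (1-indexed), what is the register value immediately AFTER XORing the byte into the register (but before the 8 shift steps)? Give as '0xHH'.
Register before byte 4: 0x3A
Byte 4: 0xC5
0x3A XOR 0xC5 = 0xFF

Answer: 0xFF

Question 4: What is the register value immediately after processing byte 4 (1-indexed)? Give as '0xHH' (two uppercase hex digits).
After byte 1 (0xEC): reg=0x8A
After byte 2 (0x12): reg=0xC1
After byte 3 (0x7C): reg=0x3A
After byte 4 (0xC5): reg=0xF3

Answer: 0xF3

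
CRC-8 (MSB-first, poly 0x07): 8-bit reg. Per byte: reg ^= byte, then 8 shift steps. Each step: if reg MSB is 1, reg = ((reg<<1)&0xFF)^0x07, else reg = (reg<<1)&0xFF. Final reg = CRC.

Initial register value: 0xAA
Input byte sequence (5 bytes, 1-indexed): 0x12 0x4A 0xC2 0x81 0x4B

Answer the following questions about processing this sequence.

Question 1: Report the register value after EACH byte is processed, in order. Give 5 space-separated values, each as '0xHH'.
0x21 0x16 0x22 0x60 0xD1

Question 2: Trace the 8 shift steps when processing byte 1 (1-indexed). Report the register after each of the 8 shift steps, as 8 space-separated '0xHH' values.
Register before byte 1: 0xAA
After XOR with byte 0x12: 0xB8

Answer: 0x77 0xEE 0xDB 0xB1 0x65 0xCA 0x93 0x21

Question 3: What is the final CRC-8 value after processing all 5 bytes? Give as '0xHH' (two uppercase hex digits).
After byte 1 (0x12): reg=0x21
After byte 2 (0x4A): reg=0x16
After byte 3 (0xC2): reg=0x22
After byte 4 (0x81): reg=0x60
After byte 5 (0x4B): reg=0xD1

Answer: 0xD1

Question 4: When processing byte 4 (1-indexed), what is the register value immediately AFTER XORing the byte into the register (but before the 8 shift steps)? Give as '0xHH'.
Answer: 0xA3

Derivation:
Register before byte 4: 0x22
Byte 4: 0x81
0x22 XOR 0x81 = 0xA3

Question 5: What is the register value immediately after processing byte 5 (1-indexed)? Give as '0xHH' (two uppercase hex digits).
Answer: 0xD1

Derivation:
After byte 1 (0x12): reg=0x21
After byte 2 (0x4A): reg=0x16
After byte 3 (0xC2): reg=0x22
After byte 4 (0x81): reg=0x60
After byte 5 (0x4B): reg=0xD1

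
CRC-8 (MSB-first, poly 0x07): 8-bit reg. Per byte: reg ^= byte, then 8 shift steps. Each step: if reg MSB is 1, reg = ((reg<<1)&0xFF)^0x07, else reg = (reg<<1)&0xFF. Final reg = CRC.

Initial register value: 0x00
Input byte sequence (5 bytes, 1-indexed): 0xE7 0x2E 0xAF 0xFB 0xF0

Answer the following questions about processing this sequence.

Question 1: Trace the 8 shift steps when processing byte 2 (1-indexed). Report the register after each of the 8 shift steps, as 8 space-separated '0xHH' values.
Answer: 0x2D 0x5A 0xB4 0x6F 0xDE 0xBB 0x71 0xE2

Derivation:
After byte 1 (0xE7): reg=0xBB
Register before byte 2: 0xBB
After XOR with byte 0x2E: 0x95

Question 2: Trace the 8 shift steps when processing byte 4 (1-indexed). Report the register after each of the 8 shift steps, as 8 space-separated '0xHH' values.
After byte 1 (0xE7): reg=0xBB
After byte 2 (0x2E): reg=0xE2
After byte 3 (0xAF): reg=0xE4
Register before byte 4: 0xE4
After XOR with byte 0xFB: 0x1F

Answer: 0x3E 0x7C 0xF8 0xF7 0xE9 0xD5 0xAD 0x5D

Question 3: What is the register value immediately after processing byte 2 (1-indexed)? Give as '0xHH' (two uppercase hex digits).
After byte 1 (0xE7): reg=0xBB
After byte 2 (0x2E): reg=0xE2

Answer: 0xE2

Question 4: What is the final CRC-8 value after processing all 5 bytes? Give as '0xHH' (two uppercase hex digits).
After byte 1 (0xE7): reg=0xBB
After byte 2 (0x2E): reg=0xE2
After byte 3 (0xAF): reg=0xE4
After byte 4 (0xFB): reg=0x5D
After byte 5 (0xF0): reg=0x4A

Answer: 0x4A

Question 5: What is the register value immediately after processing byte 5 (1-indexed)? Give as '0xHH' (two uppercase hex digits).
After byte 1 (0xE7): reg=0xBB
After byte 2 (0x2E): reg=0xE2
After byte 3 (0xAF): reg=0xE4
After byte 4 (0xFB): reg=0x5D
After byte 5 (0xF0): reg=0x4A

Answer: 0x4A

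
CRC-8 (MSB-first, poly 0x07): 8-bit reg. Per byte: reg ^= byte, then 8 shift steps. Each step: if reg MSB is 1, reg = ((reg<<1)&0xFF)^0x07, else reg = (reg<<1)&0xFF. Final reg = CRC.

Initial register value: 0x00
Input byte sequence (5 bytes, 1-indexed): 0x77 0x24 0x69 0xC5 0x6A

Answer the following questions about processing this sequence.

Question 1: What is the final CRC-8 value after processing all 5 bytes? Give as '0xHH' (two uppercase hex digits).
Answer: 0x63

Derivation:
After byte 1 (0x77): reg=0x42
After byte 2 (0x24): reg=0x35
After byte 3 (0x69): reg=0x93
After byte 4 (0xC5): reg=0xA5
After byte 5 (0x6A): reg=0x63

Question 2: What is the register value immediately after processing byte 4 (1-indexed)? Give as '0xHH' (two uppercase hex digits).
After byte 1 (0x77): reg=0x42
After byte 2 (0x24): reg=0x35
After byte 3 (0x69): reg=0x93
After byte 4 (0xC5): reg=0xA5

Answer: 0xA5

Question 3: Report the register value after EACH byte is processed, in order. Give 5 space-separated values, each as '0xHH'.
0x42 0x35 0x93 0xA5 0x63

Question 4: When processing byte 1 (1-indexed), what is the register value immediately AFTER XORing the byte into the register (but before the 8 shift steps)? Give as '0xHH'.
Answer: 0x77

Derivation:
Register before byte 1: 0x00
Byte 1: 0x77
0x00 XOR 0x77 = 0x77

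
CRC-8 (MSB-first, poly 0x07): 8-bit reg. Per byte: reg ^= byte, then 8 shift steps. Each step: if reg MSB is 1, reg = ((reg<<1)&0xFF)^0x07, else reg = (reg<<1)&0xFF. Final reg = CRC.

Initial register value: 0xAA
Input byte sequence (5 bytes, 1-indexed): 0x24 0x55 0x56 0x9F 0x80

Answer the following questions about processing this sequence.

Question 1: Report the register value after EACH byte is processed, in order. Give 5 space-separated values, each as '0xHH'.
0xA3 0xCC 0xCF 0xB7 0x85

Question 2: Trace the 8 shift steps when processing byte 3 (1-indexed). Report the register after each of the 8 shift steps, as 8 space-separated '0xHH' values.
Answer: 0x33 0x66 0xCC 0x9F 0x39 0x72 0xE4 0xCF

Derivation:
After byte 1 (0x24): reg=0xA3
After byte 2 (0x55): reg=0xCC
Register before byte 3: 0xCC
After XOR with byte 0x56: 0x9A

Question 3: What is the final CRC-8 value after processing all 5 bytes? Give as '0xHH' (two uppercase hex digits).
After byte 1 (0x24): reg=0xA3
After byte 2 (0x55): reg=0xCC
After byte 3 (0x56): reg=0xCF
After byte 4 (0x9F): reg=0xB7
After byte 5 (0x80): reg=0x85

Answer: 0x85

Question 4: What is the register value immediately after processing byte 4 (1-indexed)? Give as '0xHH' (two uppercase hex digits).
After byte 1 (0x24): reg=0xA3
After byte 2 (0x55): reg=0xCC
After byte 3 (0x56): reg=0xCF
After byte 4 (0x9F): reg=0xB7

Answer: 0xB7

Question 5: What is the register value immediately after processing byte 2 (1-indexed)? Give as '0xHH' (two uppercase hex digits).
Answer: 0xCC

Derivation:
After byte 1 (0x24): reg=0xA3
After byte 2 (0x55): reg=0xCC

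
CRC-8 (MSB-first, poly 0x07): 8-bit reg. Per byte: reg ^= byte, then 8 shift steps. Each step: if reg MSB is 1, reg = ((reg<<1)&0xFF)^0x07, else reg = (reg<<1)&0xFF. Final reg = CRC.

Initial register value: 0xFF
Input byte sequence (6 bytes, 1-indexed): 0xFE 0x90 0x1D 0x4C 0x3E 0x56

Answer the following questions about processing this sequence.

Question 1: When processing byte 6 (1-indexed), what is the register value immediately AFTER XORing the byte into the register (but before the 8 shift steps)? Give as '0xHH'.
Answer: 0x4C

Derivation:
Register before byte 6: 0x1A
Byte 6: 0x56
0x1A XOR 0x56 = 0x4C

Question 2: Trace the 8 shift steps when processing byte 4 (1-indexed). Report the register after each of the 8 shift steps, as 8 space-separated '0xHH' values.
Answer: 0x2D 0x5A 0xB4 0x6F 0xDE 0xBB 0x71 0xE2

Derivation:
After byte 1 (0xFE): reg=0x07
After byte 2 (0x90): reg=0xEC
After byte 3 (0x1D): reg=0xD9
Register before byte 4: 0xD9
After XOR with byte 0x4C: 0x95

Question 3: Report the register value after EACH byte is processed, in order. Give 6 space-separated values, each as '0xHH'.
0x07 0xEC 0xD9 0xE2 0x1A 0xE3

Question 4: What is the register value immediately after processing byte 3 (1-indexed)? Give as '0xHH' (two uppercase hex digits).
After byte 1 (0xFE): reg=0x07
After byte 2 (0x90): reg=0xEC
After byte 3 (0x1D): reg=0xD9

Answer: 0xD9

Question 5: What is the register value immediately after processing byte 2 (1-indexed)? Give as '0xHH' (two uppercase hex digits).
After byte 1 (0xFE): reg=0x07
After byte 2 (0x90): reg=0xEC

Answer: 0xEC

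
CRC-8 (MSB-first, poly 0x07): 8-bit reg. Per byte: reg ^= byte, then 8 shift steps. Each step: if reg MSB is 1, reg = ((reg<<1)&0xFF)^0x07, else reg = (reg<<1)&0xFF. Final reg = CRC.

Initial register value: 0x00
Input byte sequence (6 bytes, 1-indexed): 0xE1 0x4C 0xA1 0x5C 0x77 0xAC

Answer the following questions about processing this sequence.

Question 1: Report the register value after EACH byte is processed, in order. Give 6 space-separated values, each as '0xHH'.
0xA9 0xB5 0x6C 0x90 0xBB 0x65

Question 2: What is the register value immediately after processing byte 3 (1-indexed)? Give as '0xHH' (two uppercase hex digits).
After byte 1 (0xE1): reg=0xA9
After byte 2 (0x4C): reg=0xB5
After byte 3 (0xA1): reg=0x6C

Answer: 0x6C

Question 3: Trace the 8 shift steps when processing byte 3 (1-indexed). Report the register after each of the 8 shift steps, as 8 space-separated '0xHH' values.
Answer: 0x28 0x50 0xA0 0x47 0x8E 0x1B 0x36 0x6C

Derivation:
After byte 1 (0xE1): reg=0xA9
After byte 2 (0x4C): reg=0xB5
Register before byte 3: 0xB5
After XOR with byte 0xA1: 0x14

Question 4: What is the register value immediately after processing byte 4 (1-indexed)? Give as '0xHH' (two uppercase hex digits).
After byte 1 (0xE1): reg=0xA9
After byte 2 (0x4C): reg=0xB5
After byte 3 (0xA1): reg=0x6C
After byte 4 (0x5C): reg=0x90

Answer: 0x90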